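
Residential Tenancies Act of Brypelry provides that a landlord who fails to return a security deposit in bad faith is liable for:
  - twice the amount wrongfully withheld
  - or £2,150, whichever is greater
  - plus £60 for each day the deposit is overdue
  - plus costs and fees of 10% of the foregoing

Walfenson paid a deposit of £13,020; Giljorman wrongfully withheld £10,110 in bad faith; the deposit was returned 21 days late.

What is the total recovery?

Doubled: 2 × £10,110 = £20,220
Minimum £2,150: £20,220 meets the minimum, no increase.
Late-return penalty: 21 × £60 = £1,260
Damages plus late penalty: £20,220 + £1,260 = £21,480
Costs and fees: 10% of £21,480 = £2,148
Total recovery: £21,480 + £2,148 = £23,628

£23,628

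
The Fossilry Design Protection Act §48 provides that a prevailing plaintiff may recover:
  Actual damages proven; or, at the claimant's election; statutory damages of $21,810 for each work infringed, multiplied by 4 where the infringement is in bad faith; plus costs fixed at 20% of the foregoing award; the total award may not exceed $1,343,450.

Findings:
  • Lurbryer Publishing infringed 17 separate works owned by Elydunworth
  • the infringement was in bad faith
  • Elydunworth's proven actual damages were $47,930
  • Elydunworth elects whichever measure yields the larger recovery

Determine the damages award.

$1,343,450

Statutory damages: 17 × $21,810 = $370,770
Multiplied by 4: 4 × $370,770 = $1,483,080
Greater of actual damages ($47,930) or enhanced statutory damages ($1,483,080): $1,483,080
Costs: 20% of $1,483,080 = $296,616
Award plus costs: $1,483,080 + $296,616 = $1,779,696
Cap at $1,343,450: $1,779,696 exceeds the cap → $1,343,450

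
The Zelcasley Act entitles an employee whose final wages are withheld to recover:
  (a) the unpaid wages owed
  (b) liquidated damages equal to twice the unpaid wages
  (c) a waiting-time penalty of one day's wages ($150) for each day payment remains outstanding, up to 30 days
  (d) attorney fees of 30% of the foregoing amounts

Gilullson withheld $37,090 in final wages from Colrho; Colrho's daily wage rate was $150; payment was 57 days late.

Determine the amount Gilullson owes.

Doubled: 2 × $37,090 = $74,180
Penalty days: min(57, 30) = 30
Waiting-time penalty: 30 × $150 = $4,500
Subtotal: $37,090 + $74,180 + $4,500 = $115,770
Attorney fees: 30% of $115,770 = $34,731
Total award: $115,770 + $34,731 = $150,501

$150,501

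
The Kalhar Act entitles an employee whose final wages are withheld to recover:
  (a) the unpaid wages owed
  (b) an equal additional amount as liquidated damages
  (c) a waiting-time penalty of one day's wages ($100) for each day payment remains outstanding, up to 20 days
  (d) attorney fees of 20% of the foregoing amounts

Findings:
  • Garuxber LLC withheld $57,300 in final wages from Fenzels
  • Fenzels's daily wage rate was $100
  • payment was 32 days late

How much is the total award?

Total award: $139,920

Liquidated damages (equal amount): $57,300
Penalty days: min(32, 20) = 20
Waiting-time penalty: 20 × $100 = $2,000
Subtotal: $57,300 + $57,300 + $2,000 = $116,600
Attorney fees: 20% of $116,600 = $23,320
Total award: $116,600 + $23,320 = $139,920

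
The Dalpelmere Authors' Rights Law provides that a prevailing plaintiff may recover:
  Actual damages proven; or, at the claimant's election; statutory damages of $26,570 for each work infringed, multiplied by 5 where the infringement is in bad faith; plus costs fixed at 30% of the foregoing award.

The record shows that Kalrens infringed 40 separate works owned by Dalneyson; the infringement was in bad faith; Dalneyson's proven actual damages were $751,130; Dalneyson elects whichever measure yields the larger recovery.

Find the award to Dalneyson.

$6,908,200

Statutory damages: 40 × $26,570 = $1,062,800
Multiplied by 5: 5 × $1,062,800 = $5,314,000
Greater of actual damages ($751,130) or enhanced statutory damages ($5,314,000): $5,314,000
Costs: 30% of $5,314,000 = $1,594,200
Award plus costs: $5,314,000 + $1,594,200 = $6,908,200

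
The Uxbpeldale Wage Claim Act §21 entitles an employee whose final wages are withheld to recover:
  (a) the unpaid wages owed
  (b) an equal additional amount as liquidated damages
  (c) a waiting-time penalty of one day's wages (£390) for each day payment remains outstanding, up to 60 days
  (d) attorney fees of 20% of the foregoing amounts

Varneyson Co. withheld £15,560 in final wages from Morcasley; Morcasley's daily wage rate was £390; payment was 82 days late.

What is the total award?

£65,424

Liquidated damages (equal amount): £15,560
Penalty days: min(82, 60) = 60
Waiting-time penalty: 60 × £390 = £23,400
Subtotal: £15,560 + £15,560 + £23,400 = £54,520
Attorney fees: 20% of £54,520 = £10,904
Total award: £54,520 + £10,904 = £65,424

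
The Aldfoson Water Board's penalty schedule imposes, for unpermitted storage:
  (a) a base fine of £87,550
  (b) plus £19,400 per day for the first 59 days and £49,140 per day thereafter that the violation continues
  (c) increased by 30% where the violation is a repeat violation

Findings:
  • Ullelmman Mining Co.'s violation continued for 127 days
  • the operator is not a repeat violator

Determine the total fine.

First 59 days: 59 × £19,400 = £1,144,600
Remaining days: (127 − 59) × £49,140 = £3,341,520
Per-day component: £1,144,600 + £3,341,520 = £4,486,120
Base plus per-day: £87,550 + £4,486,120 = £4,573,670
The operator is not a repeat violator: no 30% increase.

Civil penalty: £4,573,670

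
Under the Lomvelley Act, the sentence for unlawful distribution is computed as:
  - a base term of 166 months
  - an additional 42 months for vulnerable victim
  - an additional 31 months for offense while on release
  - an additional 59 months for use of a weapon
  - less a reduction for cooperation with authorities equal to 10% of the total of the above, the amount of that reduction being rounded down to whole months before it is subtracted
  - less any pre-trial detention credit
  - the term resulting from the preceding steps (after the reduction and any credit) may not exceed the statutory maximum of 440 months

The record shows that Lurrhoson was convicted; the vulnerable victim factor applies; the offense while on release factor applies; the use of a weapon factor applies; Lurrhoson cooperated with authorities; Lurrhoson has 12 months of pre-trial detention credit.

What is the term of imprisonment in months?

Vulnerable victim enhancement: +42 months
Offense while on release enhancement: +31 months
Use of a weapon enhancement: +59 months
Adjusted term: 166 months + 42 months + 31 months + 59 months = 298 months
Cooperation with authorities reduction: 10% of 298 months = 29 months (rounded down)
After reduction: 298 − 29 = 269 months
Less pre-trial detention credit: 269 months − 12 months = 257 months
Cap at 440 months: 257 months is within the cap, no reduction.

257 months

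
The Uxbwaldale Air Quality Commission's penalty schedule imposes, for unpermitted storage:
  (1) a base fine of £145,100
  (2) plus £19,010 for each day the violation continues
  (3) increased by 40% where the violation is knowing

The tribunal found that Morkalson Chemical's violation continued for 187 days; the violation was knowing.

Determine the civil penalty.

Civil penalty: £5,179,958

Per-day component: 187 × £19,010 = £3,554,870
Base plus per-day: £145,100 + £3,554,870 = £3,699,970
Enhancement: 40% of £3,699,970 = £1,479,988
Enhanced fine: £3,699,970 + £1,479,988 = £5,179,958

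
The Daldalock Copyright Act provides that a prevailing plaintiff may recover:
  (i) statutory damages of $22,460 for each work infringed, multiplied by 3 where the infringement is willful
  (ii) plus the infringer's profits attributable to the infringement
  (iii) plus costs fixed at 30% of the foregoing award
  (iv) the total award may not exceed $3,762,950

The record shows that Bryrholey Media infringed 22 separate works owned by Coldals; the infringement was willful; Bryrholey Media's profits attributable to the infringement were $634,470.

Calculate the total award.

Award: $2,751,879

Statutory damages: 22 × $22,460 = $494,120
Trebled: 3 × $494,120 = $1,482,360
Combined award: $1,482,360 + $634,470 = $2,116,830
Costs: 30% of $2,116,830 = $635,049
Award plus costs: $2,116,830 + $635,049 = $2,751,879
Cap at $3,762,950: $2,751,879 is within the cap, no reduction.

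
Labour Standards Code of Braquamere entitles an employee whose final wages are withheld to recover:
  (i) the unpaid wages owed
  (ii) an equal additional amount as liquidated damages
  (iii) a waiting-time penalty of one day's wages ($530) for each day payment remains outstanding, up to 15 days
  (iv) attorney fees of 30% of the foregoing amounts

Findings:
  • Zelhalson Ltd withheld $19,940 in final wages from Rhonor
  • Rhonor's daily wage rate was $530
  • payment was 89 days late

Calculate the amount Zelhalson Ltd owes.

Liquidated damages (equal amount): $19,940
Penalty days: min(89, 15) = 15
Waiting-time penalty: 15 × $530 = $7,950
Subtotal: $19,940 + $19,940 + $7,950 = $47,830
Attorney fees: 30% of $47,830 = $14,349
Total award: $47,830 + $14,349 = $62,179

$62,179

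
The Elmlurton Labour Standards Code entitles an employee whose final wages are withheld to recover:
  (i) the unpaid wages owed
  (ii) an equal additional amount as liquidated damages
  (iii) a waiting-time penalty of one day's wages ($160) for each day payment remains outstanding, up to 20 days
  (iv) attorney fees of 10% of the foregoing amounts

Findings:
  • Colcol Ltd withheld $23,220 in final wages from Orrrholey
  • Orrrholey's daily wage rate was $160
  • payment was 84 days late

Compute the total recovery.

$54,604

Liquidated damages (equal amount): $23,220
Penalty days: min(84, 20) = 20
Waiting-time penalty: 20 × $160 = $3,200
Subtotal: $23,220 + $23,220 + $3,200 = $49,640
Attorney fees: 10% of $49,640 = $4,964
Total award: $49,640 + $4,964 = $54,604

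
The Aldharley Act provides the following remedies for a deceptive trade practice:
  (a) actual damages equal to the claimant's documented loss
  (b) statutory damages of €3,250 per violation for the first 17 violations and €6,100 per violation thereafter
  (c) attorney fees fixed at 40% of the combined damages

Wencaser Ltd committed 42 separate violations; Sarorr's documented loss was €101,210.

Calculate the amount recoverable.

First 17 violations: 17 × €3,250 = €55,250
Remaining violations: (42 − 17) × €6,100 = €152,500
Statutory damages: €55,250 + €152,500 = €207,750
Combined damages: €101,210 + €207,750 = €308,960
Attorney fees: 40% of €308,960 = €123,584
Total recovery: €308,960 + €123,584 = €432,544

€432,544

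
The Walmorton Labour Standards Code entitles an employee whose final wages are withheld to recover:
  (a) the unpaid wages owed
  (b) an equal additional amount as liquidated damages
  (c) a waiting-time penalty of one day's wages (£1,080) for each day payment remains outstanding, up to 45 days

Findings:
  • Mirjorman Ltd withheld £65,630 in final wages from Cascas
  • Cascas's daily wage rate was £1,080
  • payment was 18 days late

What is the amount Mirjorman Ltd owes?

Liquidated damages (equal amount): £65,630
Penalty days: min(18, 45) = 18
Waiting-time penalty: 18 × £1,080 = £19,440
Total award: £65,630 + £65,630 + £19,440 = £150,700

Total award: £150,700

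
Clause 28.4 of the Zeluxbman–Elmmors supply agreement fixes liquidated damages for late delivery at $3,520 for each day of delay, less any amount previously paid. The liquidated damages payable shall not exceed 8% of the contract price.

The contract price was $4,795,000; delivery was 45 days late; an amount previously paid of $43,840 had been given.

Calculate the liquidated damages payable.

Per-day damages: 45 × $3,520 = $158,400
Less amount previously paid: $158,400 − $43,840 = $114,560
Cap: 8% of $4,795,000 = $383,600
Cap at $383,600: $114,560 is within the cap, no reduction.

$114,560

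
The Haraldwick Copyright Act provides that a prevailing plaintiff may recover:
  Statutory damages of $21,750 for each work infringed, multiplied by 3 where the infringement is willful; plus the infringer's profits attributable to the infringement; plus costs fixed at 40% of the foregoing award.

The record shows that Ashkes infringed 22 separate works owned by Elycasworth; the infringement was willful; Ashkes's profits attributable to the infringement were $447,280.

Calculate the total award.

$2,635,892

Statutory damages: 22 × $21,750 = $478,500
Trebled: 3 × $478,500 = $1,435,500
Combined award: $1,435,500 + $447,280 = $1,882,780
Costs: 40% of $1,882,780 = $753,112
Award plus costs: $1,882,780 + $753,112 = $2,635,892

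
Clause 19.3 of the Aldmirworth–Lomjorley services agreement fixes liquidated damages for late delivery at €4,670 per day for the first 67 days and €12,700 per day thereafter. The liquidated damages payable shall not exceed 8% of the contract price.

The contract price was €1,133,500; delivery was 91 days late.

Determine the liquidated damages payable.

First 67 days: 67 × €4,670 = €312,890
Remaining days: (91 − 67) × €12,700 = €304,800
Accrued per-day damages: €312,890 + €304,800 = €617,690
Cap: 8% of €1,133,500 = €90,680
Cap at €90,680: €617,690 exceeds the cap → €90,680

€90,680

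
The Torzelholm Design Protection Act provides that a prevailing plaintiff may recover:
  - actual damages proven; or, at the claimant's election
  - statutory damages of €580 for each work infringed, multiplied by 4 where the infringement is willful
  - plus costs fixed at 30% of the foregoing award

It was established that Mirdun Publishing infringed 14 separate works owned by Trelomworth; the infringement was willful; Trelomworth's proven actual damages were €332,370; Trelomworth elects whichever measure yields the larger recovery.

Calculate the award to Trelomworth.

Statutory damages: 14 × €580 = €8,120
Multiplied by 4: 4 × €8,120 = €32,480
Greater of actual damages (€332,370) or enhanced statutory damages (€32,480): €332,370
Costs: 30% of €332,370 = €99,711
Award plus costs: €332,370 + €99,711 = €432,081

Award: €432,081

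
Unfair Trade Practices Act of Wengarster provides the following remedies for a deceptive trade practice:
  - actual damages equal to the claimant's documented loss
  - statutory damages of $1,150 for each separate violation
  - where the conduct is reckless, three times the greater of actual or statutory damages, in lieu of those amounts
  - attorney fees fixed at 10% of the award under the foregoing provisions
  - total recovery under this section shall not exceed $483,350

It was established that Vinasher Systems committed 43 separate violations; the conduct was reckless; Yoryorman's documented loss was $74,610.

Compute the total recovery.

$246,213

Statutory damages: 43 × $1,150 = $49,450
Greater of actual damages ($74,610) or statutory damages ($49,450): $74,610
Trebled: 3 × $74,610 = $223,830
Attorney fees: 10% of $223,830 = $22,383
Total before cap: $223,830 + $22,383 = $246,213
Cap at $483,350: $246,213 is within the cap, no reduction.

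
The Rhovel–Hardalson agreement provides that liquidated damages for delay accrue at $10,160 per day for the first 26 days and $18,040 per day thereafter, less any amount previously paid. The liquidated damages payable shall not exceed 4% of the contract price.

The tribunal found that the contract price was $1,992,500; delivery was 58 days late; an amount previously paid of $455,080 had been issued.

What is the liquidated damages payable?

First 26 days: 26 × $10,160 = $264,160
Remaining days: (58 − 26) × $18,040 = $577,280
Accrued per-day damages: $264,160 + $577,280 = $841,440
Less amount previously paid: $841,440 − $455,080 = $386,360
Cap: 4% of $1,992,500 = $79,700
Cap at $79,700: $386,360 exceeds the cap → $79,700

$79,700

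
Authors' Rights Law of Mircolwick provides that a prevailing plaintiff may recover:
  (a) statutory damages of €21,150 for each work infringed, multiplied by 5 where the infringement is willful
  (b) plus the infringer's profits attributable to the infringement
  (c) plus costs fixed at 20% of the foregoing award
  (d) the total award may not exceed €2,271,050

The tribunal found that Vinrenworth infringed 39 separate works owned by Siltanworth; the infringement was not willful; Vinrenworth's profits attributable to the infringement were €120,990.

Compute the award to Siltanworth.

Statutory damages: 39 × €21,150 = €824,850
Infringement not willful: no ×5 enhancement.
Combined award: €824,850 + €120,990 = €945,840
Costs: 20% of €945,840 = €189,168
Award plus costs: €945,840 + €189,168 = €1,135,008
Cap at €2,271,050: €1,135,008 is within the cap, no reduction.

€1,135,008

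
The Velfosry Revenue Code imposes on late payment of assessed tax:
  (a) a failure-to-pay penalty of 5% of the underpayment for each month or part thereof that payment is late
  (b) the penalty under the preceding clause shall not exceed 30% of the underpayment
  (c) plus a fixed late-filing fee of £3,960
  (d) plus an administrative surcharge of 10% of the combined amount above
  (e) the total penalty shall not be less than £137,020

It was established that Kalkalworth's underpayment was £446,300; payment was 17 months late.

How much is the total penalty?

£151,635

Accrued rate: 5% × 17 = 85%, capped at 30% → 30%
Failure-to-pay penalty: 30% of £446,300 = £133,890
Penalty before surcharge: £133,890 + £3,960 = £137,850
Administrative surcharge: 10% of £137,850 = £13,785
Total penalty: £137,850 + £13,785 = £151,635
Minimum £137,020: £151,635 meets the minimum, no increase.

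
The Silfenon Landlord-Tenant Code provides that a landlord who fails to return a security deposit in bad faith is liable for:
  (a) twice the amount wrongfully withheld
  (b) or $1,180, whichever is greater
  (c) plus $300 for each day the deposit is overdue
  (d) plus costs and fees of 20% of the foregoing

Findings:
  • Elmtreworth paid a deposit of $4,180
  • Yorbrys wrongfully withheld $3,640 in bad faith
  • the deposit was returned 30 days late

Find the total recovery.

$19,536

Doubled: 2 × $3,640 = $7,280
Minimum $1,180: $7,280 meets the minimum, no increase.
Late-return penalty: 30 × $300 = $9,000
Damages plus late penalty: $7,280 + $9,000 = $16,280
Costs and fees: 20% of $16,280 = $3,256
Total recovery: $16,280 + $3,256 = $19,536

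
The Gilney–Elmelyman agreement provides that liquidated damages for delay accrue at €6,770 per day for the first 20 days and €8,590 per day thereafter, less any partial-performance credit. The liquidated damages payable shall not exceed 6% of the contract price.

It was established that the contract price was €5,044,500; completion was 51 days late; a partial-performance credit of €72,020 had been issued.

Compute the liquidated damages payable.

€302,670

First 20 days: 20 × €6,770 = €135,400
Remaining days: (51 − 20) × €8,590 = €266,290
Accrued per-day damages: €135,400 + €266,290 = €401,690
Less partial-performance credit: €401,690 − €72,020 = €329,670
Cap: 6% of €5,044,500 = €302,670
Cap at €302,670: €329,670 exceeds the cap → €302,670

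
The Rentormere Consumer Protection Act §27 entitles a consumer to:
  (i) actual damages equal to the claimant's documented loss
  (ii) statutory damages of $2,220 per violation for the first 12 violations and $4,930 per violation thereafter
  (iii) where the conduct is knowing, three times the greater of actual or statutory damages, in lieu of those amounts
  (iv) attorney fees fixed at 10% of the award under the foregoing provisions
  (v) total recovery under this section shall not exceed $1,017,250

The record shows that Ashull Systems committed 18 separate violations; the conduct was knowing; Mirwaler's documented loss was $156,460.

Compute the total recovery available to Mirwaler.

$516,318

First 12 violations: 12 × $2,220 = $26,640
Remaining violations: (18 − 12) × $4,930 = $29,580
Statutory damages: $26,640 + $29,580 = $56,220
Greater of actual damages ($156,460) or statutory damages ($56,220): $156,460
Trebled: 3 × $156,460 = $469,380
Attorney fees: 10% of $469,380 = $46,938
Total before cap: $469,380 + $46,938 = $516,318
Cap at $1,017,250: $516,318 is within the cap, no reduction.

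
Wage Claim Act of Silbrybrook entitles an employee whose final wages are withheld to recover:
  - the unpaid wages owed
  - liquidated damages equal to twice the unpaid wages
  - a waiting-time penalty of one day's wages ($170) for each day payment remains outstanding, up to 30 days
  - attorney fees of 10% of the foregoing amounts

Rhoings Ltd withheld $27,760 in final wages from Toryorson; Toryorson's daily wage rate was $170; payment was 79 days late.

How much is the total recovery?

Doubled: 2 × $27,760 = $55,520
Penalty days: min(79, 30) = 30
Waiting-time penalty: 30 × $170 = $5,100
Subtotal: $27,760 + $55,520 + $5,100 = $88,380
Attorney fees: 10% of $88,380 = $8,838
Total award: $88,380 + $8,838 = $97,218

Total award: $97,218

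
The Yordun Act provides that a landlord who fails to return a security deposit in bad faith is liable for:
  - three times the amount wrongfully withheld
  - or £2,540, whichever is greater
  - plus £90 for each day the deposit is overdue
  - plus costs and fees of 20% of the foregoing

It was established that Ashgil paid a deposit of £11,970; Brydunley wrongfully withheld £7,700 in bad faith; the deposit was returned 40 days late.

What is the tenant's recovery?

£32,040

Trebled: 3 × £7,700 = £23,100
Minimum £2,540: £23,100 meets the minimum, no increase.
Late-return penalty: 40 × £90 = £3,600
Damages plus late penalty: £23,100 + £3,600 = £26,700
Costs and fees: 20% of £26,700 = £5,340
Total recovery: £26,700 + £5,340 = £32,040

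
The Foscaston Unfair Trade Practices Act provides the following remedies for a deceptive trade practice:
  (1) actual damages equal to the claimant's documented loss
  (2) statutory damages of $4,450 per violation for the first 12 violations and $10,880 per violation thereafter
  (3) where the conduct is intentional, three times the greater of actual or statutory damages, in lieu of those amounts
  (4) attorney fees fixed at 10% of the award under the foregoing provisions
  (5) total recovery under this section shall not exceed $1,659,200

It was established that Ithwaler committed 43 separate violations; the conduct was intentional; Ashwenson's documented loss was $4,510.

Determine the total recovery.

First 12 violations: 12 × $4,450 = $53,400
Remaining violations: (43 − 12) × $10,880 = $337,280
Statutory damages: $53,400 + $337,280 = $390,680
Greater of actual damages ($4,510) or statutory damages ($390,680): $390,680
Trebled: 3 × $390,680 = $1,172,040
Attorney fees: 10% of $1,172,040 = $117,204
Total before cap: $1,172,040 + $117,204 = $1,289,244
Cap at $1,659,200: $1,289,244 is within the cap, no reduction.

$1,289,244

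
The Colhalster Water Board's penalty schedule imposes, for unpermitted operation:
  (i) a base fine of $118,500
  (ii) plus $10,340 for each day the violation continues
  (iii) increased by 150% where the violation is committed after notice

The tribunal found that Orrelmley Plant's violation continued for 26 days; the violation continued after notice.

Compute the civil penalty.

Per-day component: 26 × $10,340 = $268,840
Base plus per-day: $118,500 + $268,840 = $387,340
Enhancement: 150% of $387,340 = $581,010
Enhanced fine: $387,340 + $581,010 = $968,350

$968,350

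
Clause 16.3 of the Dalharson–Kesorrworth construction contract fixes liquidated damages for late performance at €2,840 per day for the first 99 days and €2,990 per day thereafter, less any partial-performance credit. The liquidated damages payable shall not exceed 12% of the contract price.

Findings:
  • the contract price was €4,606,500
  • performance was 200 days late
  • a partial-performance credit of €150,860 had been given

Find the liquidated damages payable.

€432,290

First 99 days: 99 × €2,840 = €281,160
Remaining days: (200 − 99) × €2,990 = €301,990
Accrued per-day damages: €281,160 + €301,990 = €583,150
Less partial-performance credit: €583,150 − €150,860 = €432,290
Cap: 12% of €4,606,500 = €552,780
Cap at €552,780: €432,290 is within the cap, no reduction.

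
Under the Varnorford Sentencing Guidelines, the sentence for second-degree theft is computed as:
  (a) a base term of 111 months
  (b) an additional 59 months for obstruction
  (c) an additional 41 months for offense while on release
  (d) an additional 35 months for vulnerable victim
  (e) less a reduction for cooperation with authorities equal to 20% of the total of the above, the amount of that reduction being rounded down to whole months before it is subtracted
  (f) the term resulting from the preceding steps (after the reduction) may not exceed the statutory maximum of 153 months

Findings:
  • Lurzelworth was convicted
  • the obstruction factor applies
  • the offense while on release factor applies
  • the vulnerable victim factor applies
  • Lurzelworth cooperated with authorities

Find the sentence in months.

153 months

Obstruction enhancement: +59 months
Offense while on release enhancement: +41 months
Vulnerable victim enhancement: +35 months
Adjusted term: 111 months + 59 months + 41 months + 35 months = 246 months
Cooperation with authorities reduction: 20% of 246 months = 49 months (rounded down)
After reduction: 246 − 49 = 197 months
Cap at 153 months: 197 months exceeds the cap → 153 months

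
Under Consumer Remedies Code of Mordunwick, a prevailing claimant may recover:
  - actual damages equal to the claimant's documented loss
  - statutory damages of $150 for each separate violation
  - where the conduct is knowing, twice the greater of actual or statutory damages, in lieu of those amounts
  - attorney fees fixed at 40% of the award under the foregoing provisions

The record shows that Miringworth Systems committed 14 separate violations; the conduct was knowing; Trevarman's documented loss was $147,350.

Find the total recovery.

Total recovery: $412,580

Statutory damages: 14 × $150 = $2,100
Greater of actual damages ($147,350) or statutory damages ($2,100): $147,350
Doubled: 2 × $147,350 = $294,700
Attorney fees: 40% of $294,700 = $117,880
Total recovery: $294,700 + $117,880 = $412,580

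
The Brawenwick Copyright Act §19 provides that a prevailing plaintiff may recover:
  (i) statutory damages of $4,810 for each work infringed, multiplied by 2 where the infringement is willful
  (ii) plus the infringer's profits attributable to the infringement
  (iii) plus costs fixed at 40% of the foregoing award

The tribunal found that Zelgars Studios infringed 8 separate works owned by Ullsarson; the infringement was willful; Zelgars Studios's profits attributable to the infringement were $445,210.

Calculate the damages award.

$731,038

Statutory damages: 8 × $4,810 = $38,480
Doubled: 2 × $38,480 = $76,960
Combined award: $76,960 + $445,210 = $522,170
Costs: 40% of $522,170 = $208,868
Award plus costs: $522,170 + $208,868 = $731,038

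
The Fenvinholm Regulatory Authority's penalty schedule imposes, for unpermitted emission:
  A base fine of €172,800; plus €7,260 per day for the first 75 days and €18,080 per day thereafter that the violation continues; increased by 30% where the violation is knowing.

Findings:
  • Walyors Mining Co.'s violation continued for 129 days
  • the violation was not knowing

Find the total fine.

First 75 days: 75 × €7,260 = €544,500
Remaining days: (129 − 75) × €18,080 = €976,320
Per-day component: €544,500 + €976,320 = €1,520,820
Base plus per-day: €172,800 + €1,520,820 = €1,693,620
The violation was not knowing: no 30% increase.

€1,693,620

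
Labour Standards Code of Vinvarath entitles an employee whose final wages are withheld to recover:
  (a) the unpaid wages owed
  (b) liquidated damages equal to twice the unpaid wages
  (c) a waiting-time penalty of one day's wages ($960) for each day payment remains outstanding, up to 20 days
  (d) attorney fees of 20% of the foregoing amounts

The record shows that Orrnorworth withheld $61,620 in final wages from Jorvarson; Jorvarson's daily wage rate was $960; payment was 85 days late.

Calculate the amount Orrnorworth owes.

$244,872

Doubled: 2 × $61,620 = $123,240
Penalty days: min(85, 20) = 20
Waiting-time penalty: 20 × $960 = $19,200
Subtotal: $61,620 + $123,240 + $19,200 = $204,060
Attorney fees: 20% of $204,060 = $40,812
Total award: $204,060 + $40,812 = $244,872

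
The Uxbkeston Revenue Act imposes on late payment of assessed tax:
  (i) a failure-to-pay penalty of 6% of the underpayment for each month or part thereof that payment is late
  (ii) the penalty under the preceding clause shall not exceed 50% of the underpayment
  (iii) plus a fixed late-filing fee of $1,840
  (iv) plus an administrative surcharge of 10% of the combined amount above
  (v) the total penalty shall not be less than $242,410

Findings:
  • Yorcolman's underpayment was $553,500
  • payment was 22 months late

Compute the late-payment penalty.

$306,449

Accrued rate: 6% × 22 = 132%, capped at 50% → 50%
Failure-to-pay penalty: 50% of $553,500 = $276,750
Penalty before surcharge: $276,750 + $1,840 = $278,590
Administrative surcharge: 10% of $278,590 = $27,859
Total penalty: $278,590 + $27,859 = $306,449
Minimum $242,410: $306,449 meets the minimum, no increase.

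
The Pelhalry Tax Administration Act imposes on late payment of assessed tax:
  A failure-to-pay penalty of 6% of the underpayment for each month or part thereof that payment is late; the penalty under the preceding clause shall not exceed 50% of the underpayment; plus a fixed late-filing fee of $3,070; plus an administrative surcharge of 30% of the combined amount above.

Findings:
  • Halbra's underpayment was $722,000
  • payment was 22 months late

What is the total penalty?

Penalty: $473,291

Accrued rate: 6% × 22 = 132%, capped at 50% → 50%
Failure-to-pay penalty: 50% of $722,000 = $361,000
Penalty before surcharge: $361,000 + $3,070 = $364,070
Administrative surcharge: 30% of $364,070 = $109,221
Total penalty: $364,070 + $109,221 = $473,291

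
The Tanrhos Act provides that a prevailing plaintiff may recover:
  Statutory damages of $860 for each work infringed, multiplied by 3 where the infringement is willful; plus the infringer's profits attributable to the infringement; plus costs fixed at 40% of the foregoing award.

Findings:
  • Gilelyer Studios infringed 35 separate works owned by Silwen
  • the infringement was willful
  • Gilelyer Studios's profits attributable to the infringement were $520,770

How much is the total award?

Statutory damages: 35 × $860 = $30,100
Trebled: 3 × $30,100 = $90,300
Combined award: $90,300 + $520,770 = $611,070
Costs: 40% of $611,070 = $244,428
Award plus costs: $611,070 + $244,428 = $855,498

$855,498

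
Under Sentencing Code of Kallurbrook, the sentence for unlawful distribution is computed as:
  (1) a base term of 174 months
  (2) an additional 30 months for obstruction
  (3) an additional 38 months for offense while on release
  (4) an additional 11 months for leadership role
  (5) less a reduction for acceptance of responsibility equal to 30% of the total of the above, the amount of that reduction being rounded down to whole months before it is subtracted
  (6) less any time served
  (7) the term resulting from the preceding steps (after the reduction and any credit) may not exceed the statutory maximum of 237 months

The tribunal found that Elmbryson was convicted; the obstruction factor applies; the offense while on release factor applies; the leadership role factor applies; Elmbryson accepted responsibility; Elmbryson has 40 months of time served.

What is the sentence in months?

138 months

Obstruction enhancement: +30 months
Offense while on release enhancement: +38 months
Leadership role enhancement: +11 months
Adjusted term: 174 months + 30 months + 38 months + 11 months = 253 months
Acceptance of responsibility reduction: 30% of 253 months = 75 months (rounded down)
After reduction: 253 − 75 = 178 months
Less time served: 178 months − 40 months = 138 months
Cap at 237 months: 138 months is within the cap, no reduction.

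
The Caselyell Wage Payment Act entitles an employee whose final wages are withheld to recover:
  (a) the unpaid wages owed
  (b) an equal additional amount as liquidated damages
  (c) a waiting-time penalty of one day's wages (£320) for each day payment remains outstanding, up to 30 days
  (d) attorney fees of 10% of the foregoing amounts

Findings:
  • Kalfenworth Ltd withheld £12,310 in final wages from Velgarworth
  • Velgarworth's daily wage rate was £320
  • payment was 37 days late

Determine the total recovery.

£37,642

Liquidated damages (equal amount): £12,310
Penalty days: min(37, 30) = 30
Waiting-time penalty: 30 × £320 = £9,600
Subtotal: £12,310 + £12,310 + £9,600 = £34,220
Attorney fees: 10% of £34,220 = £3,422
Total award: £34,220 + £3,422 = £37,642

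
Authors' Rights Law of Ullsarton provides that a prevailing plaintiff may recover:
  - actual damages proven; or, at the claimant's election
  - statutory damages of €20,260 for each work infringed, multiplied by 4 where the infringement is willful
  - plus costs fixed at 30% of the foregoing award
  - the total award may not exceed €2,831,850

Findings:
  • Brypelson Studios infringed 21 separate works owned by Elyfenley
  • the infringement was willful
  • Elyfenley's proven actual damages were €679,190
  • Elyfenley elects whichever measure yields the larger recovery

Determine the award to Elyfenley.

Statutory damages: 21 × €20,260 = €425,460
Multiplied by 4: 4 × €425,460 = €1,701,840
Greater of actual damages (€679,190) or enhanced statutory damages (€1,701,840): €1,701,840
Costs: 30% of €1,701,840 = €510,552
Award plus costs: €1,701,840 + €510,552 = €2,212,392
Cap at €2,831,850: €2,212,392 is within the cap, no reduction.

€2,212,392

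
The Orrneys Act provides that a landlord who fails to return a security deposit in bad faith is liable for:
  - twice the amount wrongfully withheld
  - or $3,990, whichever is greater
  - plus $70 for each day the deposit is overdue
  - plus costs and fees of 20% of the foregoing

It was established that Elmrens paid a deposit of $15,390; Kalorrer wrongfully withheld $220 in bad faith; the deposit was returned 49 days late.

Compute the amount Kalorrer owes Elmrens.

$8,904

Doubled: 2 × $220 = $440
Minimum $3,990: $440 is below the minimum → $3,990
Late-return penalty: 49 × $70 = $3,430
Damages plus late penalty: $3,990 + $3,430 = $7,420
Costs and fees: 20% of $7,420 = $1,484
Total recovery: $7,420 + $1,484 = $8,904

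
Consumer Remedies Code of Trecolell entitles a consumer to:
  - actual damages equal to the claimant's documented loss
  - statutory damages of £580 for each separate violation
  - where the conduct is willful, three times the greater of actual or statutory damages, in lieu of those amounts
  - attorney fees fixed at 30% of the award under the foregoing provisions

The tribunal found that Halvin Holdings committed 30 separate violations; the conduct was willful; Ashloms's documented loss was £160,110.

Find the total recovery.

Statutory damages: 30 × £580 = £17,400
Greater of actual damages (£160,110) or statutory damages (£17,400): £160,110
Trebled: 3 × £160,110 = £480,330
Attorney fees: 30% of £480,330 = £144,099
Total recovery: £480,330 + £144,099 = £624,429

£624,429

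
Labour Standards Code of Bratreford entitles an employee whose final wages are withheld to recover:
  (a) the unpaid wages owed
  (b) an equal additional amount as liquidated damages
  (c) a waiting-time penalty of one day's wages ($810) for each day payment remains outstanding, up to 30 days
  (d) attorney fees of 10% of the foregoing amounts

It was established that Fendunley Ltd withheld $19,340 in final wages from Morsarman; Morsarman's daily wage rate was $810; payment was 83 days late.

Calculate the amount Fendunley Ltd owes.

Liquidated damages (equal amount): $19,340
Penalty days: min(83, 30) = 30
Waiting-time penalty: 30 × $810 = $24,300
Subtotal: $19,340 + $19,340 + $24,300 = $62,980
Attorney fees: 10% of $62,980 = $6,298
Total award: $62,980 + $6,298 = $69,278

$69,278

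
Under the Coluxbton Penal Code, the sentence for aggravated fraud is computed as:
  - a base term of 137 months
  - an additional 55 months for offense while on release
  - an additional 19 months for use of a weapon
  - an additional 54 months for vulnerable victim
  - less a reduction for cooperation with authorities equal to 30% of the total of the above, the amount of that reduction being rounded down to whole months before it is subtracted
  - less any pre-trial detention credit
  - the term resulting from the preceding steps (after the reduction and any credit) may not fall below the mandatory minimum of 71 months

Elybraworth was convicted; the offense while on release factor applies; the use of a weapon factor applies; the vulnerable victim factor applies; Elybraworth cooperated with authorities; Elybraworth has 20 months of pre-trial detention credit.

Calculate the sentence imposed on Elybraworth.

Offense while on release enhancement: +55 months
Use of a weapon enhancement: +19 months
Vulnerable victim enhancement: +54 months
Adjusted term: 137 months + 55 months + 19 months + 54 months = 265 months
Cooperation with authorities reduction: 30% of 265 months = 79 months (rounded down)
After reduction: 265 − 79 = 186 months
Less pre-trial detention credit: 186 months − 20 months = 166 months
Minimum 71 months: 166 months meets the minimum, no increase.

166 months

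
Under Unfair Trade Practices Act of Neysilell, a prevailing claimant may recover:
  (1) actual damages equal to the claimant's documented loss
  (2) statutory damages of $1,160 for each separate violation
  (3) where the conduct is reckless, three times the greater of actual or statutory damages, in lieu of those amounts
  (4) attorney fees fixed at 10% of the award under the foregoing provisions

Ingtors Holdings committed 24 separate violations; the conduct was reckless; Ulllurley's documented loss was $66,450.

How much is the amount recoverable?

Statutory damages: 24 × $1,160 = $27,840
Greater of actual damages ($66,450) or statutory damages ($27,840): $66,450
Trebled: 3 × $66,450 = $199,350
Attorney fees: 10% of $199,350 = $19,935
Total recovery: $199,350 + $19,935 = $219,285

$219,285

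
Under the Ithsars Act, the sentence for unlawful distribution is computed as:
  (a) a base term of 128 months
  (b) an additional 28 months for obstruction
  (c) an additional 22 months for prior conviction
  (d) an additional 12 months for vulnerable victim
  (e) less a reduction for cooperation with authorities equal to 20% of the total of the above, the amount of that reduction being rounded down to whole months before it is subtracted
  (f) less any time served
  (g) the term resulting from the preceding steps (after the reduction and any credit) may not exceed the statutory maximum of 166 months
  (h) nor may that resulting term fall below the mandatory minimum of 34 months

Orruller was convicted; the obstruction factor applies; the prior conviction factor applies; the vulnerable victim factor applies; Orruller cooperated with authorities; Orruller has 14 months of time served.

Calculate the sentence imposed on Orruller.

138 months

Obstruction enhancement: +28 months
Prior conviction enhancement: +22 months
Vulnerable victim enhancement: +12 months
Adjusted term: 128 months + 28 months + 22 months + 12 months = 190 months
Cooperation with authorities reduction: 20% of 190 months = 38 months (rounded down)
After reduction: 190 − 38 = 152 months
Less time served: 152 months − 14 months = 138 months
Cap at 166 months: 138 months is within the cap, no reduction.
Minimum 34 months: 138 months meets the minimum, no increase.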